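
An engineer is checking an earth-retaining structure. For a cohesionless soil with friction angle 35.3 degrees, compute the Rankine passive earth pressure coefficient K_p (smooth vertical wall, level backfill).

3.74

K_p = (1 + sin φ)/(1 − sin φ) = tan²(45° + 35.3°/2) = 3.738.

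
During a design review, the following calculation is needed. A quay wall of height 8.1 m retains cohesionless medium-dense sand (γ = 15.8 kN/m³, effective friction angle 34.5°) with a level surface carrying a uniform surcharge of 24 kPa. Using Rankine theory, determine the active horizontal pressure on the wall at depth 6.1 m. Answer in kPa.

K_a = (1 − sin φ)/(1 + sin φ) = 0.2768.
σ_v = γz + q = 15.8 × 6.1 + 24 = 120.4 kPa.
σ_h = K_a σ_v = 0.2768 × 120.4 = 33.32 kPa.

33.3 kPa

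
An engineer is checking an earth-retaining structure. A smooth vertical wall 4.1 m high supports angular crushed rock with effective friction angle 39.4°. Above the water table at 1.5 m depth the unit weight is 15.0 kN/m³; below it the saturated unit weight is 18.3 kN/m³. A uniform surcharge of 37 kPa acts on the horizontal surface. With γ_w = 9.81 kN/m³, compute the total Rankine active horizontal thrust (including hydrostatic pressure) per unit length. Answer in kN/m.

90.3 kN/m

K_a = tan²(45° − φ/2) = 0.2234.
γ' = 18.3 − 9.81 = 8.490 kN/m³. h₂ = H − d_w = 2.6 m.
σ'_h: at surface K_a·q = 8.267; at WT K_a(q+γd_w) = 13.29; at base K_a(q+γd_w+γ'h₂) = 18.23 kPa.
P₁ = ½(8.267+13.29)×1.5 = 16.17; P₂ = ½(13.29+18.23)×2.6 = 40.98; P_w = ½γ_w h₂² = 33.16.
Total = 16.17+40.98+33.16 = 90.31 kN/m.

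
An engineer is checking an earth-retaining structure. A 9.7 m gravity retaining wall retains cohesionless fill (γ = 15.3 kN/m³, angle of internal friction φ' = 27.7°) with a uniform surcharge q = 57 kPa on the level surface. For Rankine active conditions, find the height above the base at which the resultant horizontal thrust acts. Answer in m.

3.94 m

K_a = 0.3653.
Triangular part P₁ = ½K_aγH² = 263.0 at H/3 = 3.233 m; rectangular part P₂ = K_a q H = 202.0 at H/2 = 4.850 m.
ȳ = (P₁·3.233 + P₂·4.850)/(P₁+P₂) = 3.936 m.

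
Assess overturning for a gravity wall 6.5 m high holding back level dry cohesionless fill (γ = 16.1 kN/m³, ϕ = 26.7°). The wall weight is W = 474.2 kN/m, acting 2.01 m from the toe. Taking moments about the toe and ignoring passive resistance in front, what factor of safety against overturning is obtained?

3.40

K_a = tan²(45° − 26.7°/2) = 0.3800.
P_a = ½K_aγH² = 0.5×0.3800×16.1×6.5² = 129.2 kN/m, acting at H/3 = 2.167 m above the base.
Overturning moment M_o = P_a × H/3 = 129.2 × 2.167 = 280.0.
Resisting moment M_r = W × 2.01 = 474.2 × 2.01 = 953.1.
FS_overturning = M_r/M_o = 953.1/280.0 = 3.404.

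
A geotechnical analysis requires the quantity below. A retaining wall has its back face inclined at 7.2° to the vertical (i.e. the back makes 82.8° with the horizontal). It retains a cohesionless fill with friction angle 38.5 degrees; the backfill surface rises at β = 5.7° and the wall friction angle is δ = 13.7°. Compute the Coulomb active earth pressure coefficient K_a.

K_a = sin²(α+φ) / [sin²α · sin(α−δ) · (1 + √{sin(φ+δ)sin(φ−β) / (sin(α−δ)sin(α+β))})²].
With α = 82.8°, φ = 38.5°, δ = 13.7°, β = 5.7°: K_a = 0.2823.

0.282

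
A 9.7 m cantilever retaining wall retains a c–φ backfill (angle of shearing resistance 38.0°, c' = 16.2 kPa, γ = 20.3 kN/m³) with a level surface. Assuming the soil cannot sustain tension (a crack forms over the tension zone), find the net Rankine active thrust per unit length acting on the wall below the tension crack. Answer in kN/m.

K_a = 0.2379; √K_a = 0.4877.
Tension-crack depth z_c = 2c/(γ√K_a) = 2×16.2/(20.3×0.4877) = 3.272 m.
σ_a at base = K_a γ H − 2c√K_a = 0.2379×20.3×9.7 − 2×16.2×0.4877 = 31.04 kPa.
P_a = ½ × 31.04 × (H − z_c) = 0.5×31.04×6.428 = 99.75 kN/m.

99.8 kN/m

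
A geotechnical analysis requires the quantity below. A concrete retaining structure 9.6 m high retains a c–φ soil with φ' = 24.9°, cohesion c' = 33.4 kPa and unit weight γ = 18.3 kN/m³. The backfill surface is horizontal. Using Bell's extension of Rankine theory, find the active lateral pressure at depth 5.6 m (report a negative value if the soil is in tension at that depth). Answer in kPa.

K_a = (1 − sin φ)/(1 + sin φ) = 0.4074.
σ_a = K_a γ z − 2c√K_a = 0.4074×18.3×5.6 − 2×33.4×0.6383 = -0.8855 kPa.

-0.885 kPa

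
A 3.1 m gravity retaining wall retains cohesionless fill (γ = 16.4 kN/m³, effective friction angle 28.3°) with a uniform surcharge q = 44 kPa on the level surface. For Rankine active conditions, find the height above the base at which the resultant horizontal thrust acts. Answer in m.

K_a = 0.3568.
Triangular part P₁ = ½K_aγH² = 28.11 at H/3 = 1.033 m; rectangular part P₂ = K_a q H = 48.66 at H/2 = 1.550 m.
ȳ = (P₁·1.033 + P₂·1.550)/(P₁+P₂) = 1.361 m.

1.36 m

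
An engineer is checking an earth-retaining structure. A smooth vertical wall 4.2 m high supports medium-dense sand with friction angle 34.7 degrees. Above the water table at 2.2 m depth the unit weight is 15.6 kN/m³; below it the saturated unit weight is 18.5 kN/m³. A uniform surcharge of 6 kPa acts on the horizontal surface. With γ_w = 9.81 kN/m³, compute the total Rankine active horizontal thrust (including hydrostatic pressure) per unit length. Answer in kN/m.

60.5 kN/m

K_a = tan²(45° − φ/2) = 0.2745.
γ' = 18.5 − 9.81 = 8.690 kN/m³. h₂ = H − d_w = 2.0 m.
σ'_h: at surface K_a·q = 1.647; at WT K_a(q+γd_w) = 11.07; at base K_a(q+γd_w+γ'h₂) = 15.84 kPa.
P₁ = ½(1.647+11.07)×2.2 = 13.98; P₂ = ½(11.07+15.84)×2.0 = 26.90; P_w = ½γ_w h₂² = 19.62.
Total = 13.98+26.90+19.62 = 60.51 kN/m.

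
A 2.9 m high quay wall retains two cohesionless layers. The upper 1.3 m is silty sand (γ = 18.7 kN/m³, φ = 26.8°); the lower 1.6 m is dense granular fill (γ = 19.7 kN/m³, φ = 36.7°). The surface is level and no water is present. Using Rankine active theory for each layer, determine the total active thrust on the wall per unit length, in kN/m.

22.1 kN/m

K_a1 = tan²(45°−26.8°/2) = 0.3785; K_a2 = tan²(45°−36.7°/2) = 0.2519.
Layer 1: σ at base = K_a1 γ₁ h₁ = 9.201 kPa; P₁ = ½×9.201×1.3 = 5.980.
Layer 2: σ_v at top = γ₁h₁ = 24.31; σ_h top = K_a2×24.31 = 6.123; σ_h base = K_a2×(24.31+19.7×1.6) = 14.06.
P₂ = ½(6.123+14.06)×1.6 = 16.15. Total P_a = 5.980+16.15 = 22.13 kN/m.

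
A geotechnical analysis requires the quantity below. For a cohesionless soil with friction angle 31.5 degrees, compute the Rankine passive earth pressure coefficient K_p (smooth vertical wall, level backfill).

K_p = (1 + sin φ)/(1 − sin φ) = tan²(45° + 31.5°/2) = 3.188.

3.19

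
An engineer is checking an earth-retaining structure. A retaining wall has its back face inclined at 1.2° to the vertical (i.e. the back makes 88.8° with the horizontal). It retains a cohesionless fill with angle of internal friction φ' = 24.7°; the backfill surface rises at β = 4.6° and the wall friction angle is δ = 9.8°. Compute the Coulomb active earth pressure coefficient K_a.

K_a = sin²(α+φ) / [sin²α · sin(α−δ) · (1 + √{sin(φ+δ)sin(φ−β) / (sin(α−δ)sin(α+β))})²].
With α = 88.8°, φ = 24.7°, δ = 9.8°, β = 4.6°: K_a = 0.4101.

0.410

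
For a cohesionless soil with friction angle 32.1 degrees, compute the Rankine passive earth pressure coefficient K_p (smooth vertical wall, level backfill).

K_p = (1 + sin φ)/(1 − sin φ) = tan²(45° + 32.1°/2) = 3.268.

3.27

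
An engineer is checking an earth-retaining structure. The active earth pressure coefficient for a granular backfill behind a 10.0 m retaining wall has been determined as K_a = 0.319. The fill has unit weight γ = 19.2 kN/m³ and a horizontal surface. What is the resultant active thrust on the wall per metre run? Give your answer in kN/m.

306 kN/m

P = ½ K_a γ H² = 0.5 × 0.319 × 19.2 × 10.0² = 306.2 kN/m.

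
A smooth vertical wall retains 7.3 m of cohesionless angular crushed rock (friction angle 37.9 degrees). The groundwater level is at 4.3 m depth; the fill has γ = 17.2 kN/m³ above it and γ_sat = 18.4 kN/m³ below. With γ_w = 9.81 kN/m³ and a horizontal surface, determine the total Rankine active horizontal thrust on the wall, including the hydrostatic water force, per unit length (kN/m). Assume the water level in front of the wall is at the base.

144 kN/m

K_a = tan²(45° − φ/2) = 0.2389.
γ' = 18.4 − 9.81 = 8.590 kN/m³. Depth below WT = 3.0 m.
σ'_h at WT = K_a γ d_w = 17.67 kPa; at base = 17.67 + K_a γ' × 3.0 = 23.83 kPa.
P₁ (0–4.3 m) = ½×17.67×4.3 = 37.99. P₂ (4.3–7.3 m) = ½(17.67+23.83)×3.0 = 62.25.
P_w = ½ γ_w h₂² = 0.5×9.81×3.0² = 44.14. Total = 37.99+62.25+44.14 = 144.4 kN/m.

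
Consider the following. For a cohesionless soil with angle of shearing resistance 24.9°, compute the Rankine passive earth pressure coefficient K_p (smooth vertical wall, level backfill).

K_p = (1 + sin φ)/(1 − sin φ) = tan²(45° + 24.9°/2) = 2.454.

2.45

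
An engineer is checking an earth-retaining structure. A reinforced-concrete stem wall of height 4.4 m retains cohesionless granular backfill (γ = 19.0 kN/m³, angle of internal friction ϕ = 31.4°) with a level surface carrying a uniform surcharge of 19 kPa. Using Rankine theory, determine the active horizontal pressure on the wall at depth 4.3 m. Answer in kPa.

31.7 kPa

K_a = (1 − sin φ)/(1 + sin φ) = 0.3149.
σ_v = γz + q = 19.0 × 4.3 + 19 = 100.7 kPa.
σ_h = K_a σ_v = 0.3149 × 100.7 = 31.71 kPa.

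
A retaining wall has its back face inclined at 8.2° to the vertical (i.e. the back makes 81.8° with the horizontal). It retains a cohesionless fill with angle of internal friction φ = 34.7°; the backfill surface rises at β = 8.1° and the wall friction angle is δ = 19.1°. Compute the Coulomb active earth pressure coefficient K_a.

0.343

K_a = sin²(α+φ) / [sin²α · sin(α−δ) · (1 + √{sin(φ+δ)sin(φ−β) / (sin(α−δ)sin(α+β))})²].
With α = 81.8°, φ = 34.7°, δ = 19.1°, β = 8.1°: K_a = 0.3430.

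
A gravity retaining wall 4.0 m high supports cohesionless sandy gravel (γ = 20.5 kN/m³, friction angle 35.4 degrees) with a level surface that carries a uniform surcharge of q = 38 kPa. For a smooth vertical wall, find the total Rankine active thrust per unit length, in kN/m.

84.2 kN/m

K_a = tan²(45° − φ/2) = 0.2664.
Soil triangle: ½ K_a γ H² = 0.5×0.2664×20.5×4.0² = 43.69 kN/m.
Surcharge rectangle: K_a q H = 0.2664×38×4.0 = 40.49 kN/m.
Total = 43.69 + 40.49 = 84.18 kN/m.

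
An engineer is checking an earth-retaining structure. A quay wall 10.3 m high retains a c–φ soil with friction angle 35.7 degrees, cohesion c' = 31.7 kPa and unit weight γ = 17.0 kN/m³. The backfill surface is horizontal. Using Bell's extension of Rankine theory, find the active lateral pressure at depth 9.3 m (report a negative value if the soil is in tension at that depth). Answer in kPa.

9.07 kPa

K_a = (1 − sin φ)/(1 + sin φ) = 0.2630.
σ_a = K_a γ z − 2c√K_a = 0.2630×17.0×9.3 − 2×31.7×0.5128 = 9.066 kPa.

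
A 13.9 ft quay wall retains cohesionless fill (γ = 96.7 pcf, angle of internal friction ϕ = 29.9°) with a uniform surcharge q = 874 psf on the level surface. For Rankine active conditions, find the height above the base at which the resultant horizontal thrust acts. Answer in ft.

5.94 ft

K_a = 0.3347.
Triangular part P₁ = ½K_aγH² = 3126 at H/3 = 4.633 ft; rectangular part P₂ = K_a q H = 4066 at H/2 = 6.950 ft.
ȳ = (P₁·4.633 + P₂·6.950)/(P₁+P₂) = 5.943 ft.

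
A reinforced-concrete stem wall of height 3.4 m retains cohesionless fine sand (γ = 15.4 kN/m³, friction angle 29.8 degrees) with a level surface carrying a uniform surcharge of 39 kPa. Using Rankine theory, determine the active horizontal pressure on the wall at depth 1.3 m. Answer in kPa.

K_a = (1 − sin φ)/(1 + sin φ) = 0.3360.
σ_v = γz + q = 15.4 × 1.3 + 39 = 59.02 kPa.
σ_h = K_a σ_v = 0.3360 × 59.02 = 19.83 kPa.

19.8 kPa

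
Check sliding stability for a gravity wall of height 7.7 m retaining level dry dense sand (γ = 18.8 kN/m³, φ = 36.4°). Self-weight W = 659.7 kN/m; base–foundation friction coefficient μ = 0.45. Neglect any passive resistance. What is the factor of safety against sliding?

K_a = tan²(45° − 36.4°/2) = 0.2552.
P_a = ½K_aγH² = 0.5×0.2552×18.8×7.7² = 142.2 kN/m, acting at H/3 = 2.567 m above the base.
FS_sliding = μW / P_a = 0.45×659.7 / 142.2 = 2.088.

2.09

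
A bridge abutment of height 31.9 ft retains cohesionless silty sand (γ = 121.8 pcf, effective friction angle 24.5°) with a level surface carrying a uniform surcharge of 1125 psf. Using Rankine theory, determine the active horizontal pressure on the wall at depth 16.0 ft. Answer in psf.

1270 psf

K_a = (1 − sin φ)/(1 + sin φ) = 0.4137.
σ_v = γz + q = 121.8 × 16.0 + 1125 = 3074 psf.
σ_h = K_a σ_v = 0.4137 × 3074 = 1272 psf.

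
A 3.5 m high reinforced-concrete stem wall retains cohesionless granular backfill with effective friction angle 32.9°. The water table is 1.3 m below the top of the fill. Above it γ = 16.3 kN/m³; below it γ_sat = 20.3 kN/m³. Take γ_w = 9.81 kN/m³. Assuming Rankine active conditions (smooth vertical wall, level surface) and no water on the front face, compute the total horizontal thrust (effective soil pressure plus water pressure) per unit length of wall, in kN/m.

49.1 kN/m

K_a = tan²(45° − φ/2) = 0.2960.
γ' = 20.3 − 9.81 = 10.49 kN/m³. Depth below WT = 2.2 m.
σ'_h at WT = K_a γ d_w = 6.273 kPa; at base = 6.273 + K_a γ' × 2.2 = 13.10 kPa.
P₁ (0–1.3 m) = ½×6.273×1.3 = 4.077. P₂ (1.3–3.5 m) = ½(6.273+13.10)×2.2 = 21.32.
P_w = ½ γ_w h₂² = 0.5×9.81×2.2² = 23.74. Total = 4.077+21.32+23.74 = 49.13 kN/m.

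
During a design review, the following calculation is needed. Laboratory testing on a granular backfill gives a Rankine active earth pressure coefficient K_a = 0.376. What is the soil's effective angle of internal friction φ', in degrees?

K_a = tan²(45° − φ/2) ⇒ 45° − φ/2 = arctan(√0.376) = 31.52°.
φ = 2(45° − 31.52°) = 26.97°.

27.0°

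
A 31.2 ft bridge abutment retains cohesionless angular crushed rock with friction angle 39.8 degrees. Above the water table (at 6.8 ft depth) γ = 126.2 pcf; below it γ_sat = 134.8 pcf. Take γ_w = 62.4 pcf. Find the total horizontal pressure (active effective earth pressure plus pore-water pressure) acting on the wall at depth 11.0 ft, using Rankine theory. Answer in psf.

517 psf

K_a = (1 − sin φ)/(1 + sin φ) = 0.2194.
γ' = 134.8 − 62.4 = 72.40 pcf.
Effective vertical stress at 11.0 ft: σ'_v = 126.2×6.8 + 72.40×4.20 = 1162 psf.
σ'_h = K_a σ'_v = 0.2194 × 1162 = 255.0 psf; u = γ_w × 4.20 = 262.1 psf.
Total σ_h = 255.0 + 262.1 = 517.1 psf.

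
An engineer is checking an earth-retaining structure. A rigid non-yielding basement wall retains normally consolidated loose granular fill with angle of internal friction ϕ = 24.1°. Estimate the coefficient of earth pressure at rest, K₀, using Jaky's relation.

0.592

K₀ = 1 − sin φ' = 1 − sin 24.1° = 0.5917.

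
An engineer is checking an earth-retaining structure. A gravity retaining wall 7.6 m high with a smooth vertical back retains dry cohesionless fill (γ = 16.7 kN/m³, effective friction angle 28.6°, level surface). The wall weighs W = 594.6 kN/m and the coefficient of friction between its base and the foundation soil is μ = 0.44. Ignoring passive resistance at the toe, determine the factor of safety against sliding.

K_a = tan²(45° − 28.6°/2) = 0.3525.
P_a = ½K_aγH² = 0.5×0.3525×16.7×7.6² = 170.0 kN/m, acting at H/3 = 2.533 m above the base.
FS_sliding = μW / P_a = 0.44×594.6 / 170.0 = 1.539.

1.54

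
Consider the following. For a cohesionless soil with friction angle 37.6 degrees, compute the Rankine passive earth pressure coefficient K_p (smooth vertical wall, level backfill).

4.13

K_p = (1 + sin φ)/(1 − sin φ) = tan²(45° + 37.6°/2) = 4.130.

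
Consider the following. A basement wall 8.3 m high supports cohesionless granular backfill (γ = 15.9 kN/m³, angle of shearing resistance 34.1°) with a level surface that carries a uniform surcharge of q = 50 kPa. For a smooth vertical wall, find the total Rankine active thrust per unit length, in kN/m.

271 kN/m

K_a = tan²(45° − φ/2) = 0.2815.
Soil triangle: ½ K_a γ H² = 0.5×0.2815×15.9×8.3² = 154.2 kN/m.
Surcharge rectangle: K_a q H = 0.2815×50×8.3 = 116.8 kN/m.
Total = 154.2 + 116.8 = 271.0 kN/m.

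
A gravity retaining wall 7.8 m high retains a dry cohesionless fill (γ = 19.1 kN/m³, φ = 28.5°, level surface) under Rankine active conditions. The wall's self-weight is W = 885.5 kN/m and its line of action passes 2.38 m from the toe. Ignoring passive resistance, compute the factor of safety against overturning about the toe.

K_a = tan²(45° − 28.5°/2) = 0.3540.
P_a = ½K_aγH² = 0.5×0.3540×19.1×7.8² = 205.7 kN/m, acting at H/3 = 2.600 m above the base.
Overturning moment M_o = P_a × H/3 = 205.7 × 2.600 = 534.7.
Resisting moment M_r = W × 2.38 = 885.5 × 2.38 = 2107.
FS_overturning = M_r/M_o = 2107/534.7 = 3.941.

3.94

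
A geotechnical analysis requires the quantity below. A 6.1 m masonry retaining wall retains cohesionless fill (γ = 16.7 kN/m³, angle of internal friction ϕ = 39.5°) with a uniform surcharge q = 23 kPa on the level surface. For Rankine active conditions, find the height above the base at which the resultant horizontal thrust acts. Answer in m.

K_a = 0.2224.
Triangular part P₁ = ½K_aγH² = 69.11 at H/3 = 2.033 m; rectangular part P₂ = K_a q H = 31.21 at H/2 = 3.050 m.
ȳ = (P₁·2.033 + P₂·3.050)/(P₁+P₂) = 2.350 m.

2.35 m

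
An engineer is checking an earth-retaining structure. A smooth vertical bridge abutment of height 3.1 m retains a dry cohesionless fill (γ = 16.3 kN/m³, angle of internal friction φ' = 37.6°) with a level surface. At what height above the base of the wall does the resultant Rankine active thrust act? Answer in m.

1.03 m

K_a = 0.2421.
The pressure distribution is triangular, so the resultant acts at H/3 above the base = 3.1/3 = 1.033 m.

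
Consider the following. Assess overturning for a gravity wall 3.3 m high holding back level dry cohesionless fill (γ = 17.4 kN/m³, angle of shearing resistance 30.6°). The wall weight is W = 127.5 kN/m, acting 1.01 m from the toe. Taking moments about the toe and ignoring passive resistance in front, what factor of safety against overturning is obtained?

3.80

K_a = tan²(45° − 30.6°/2) = 0.3253.
P_a = ½K_aγH² = 0.5×0.3253×17.4×3.3² = 30.82 kN/m, acting at H/3 = 1.100 m above the base.
Overturning moment M_o = P_a × H/3 = 30.82 × 1.100 = 33.91.
Resisting moment M_r = W × 1.01 = 127.5 × 1.01 = 128.8.
FS_overturning = M_r/M_o = 128.8/33.91 = 3.798.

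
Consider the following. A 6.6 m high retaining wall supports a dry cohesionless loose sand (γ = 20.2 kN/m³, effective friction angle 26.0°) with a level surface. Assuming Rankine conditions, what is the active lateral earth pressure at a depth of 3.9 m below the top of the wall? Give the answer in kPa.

K_a = (1 − sin φ)/(1 + sin φ) = 0.3905.
σ_h = K_a γ z = 0.3905 × 20.2 × 3.9 = 30.76 kPa.

30.8 kPa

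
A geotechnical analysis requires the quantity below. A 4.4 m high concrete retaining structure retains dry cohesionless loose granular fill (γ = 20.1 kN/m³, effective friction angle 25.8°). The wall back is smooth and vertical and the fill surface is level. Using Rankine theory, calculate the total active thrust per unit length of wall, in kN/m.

76.6 kN/m

K_a = tan²(45° − φ/2) = 0.3935.
P_a = ½ K_a γ H² = 0.5 × 0.3935 × 20.1 × 4.4² = 76.56 kN/m.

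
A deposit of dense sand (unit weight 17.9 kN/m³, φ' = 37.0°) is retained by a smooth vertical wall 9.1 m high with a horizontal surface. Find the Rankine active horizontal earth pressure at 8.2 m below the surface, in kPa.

K_a = (1 − sin φ)/(1 + sin φ) = 0.2486.
σ_h = K_a γ z = 0.2486 × 17.9 × 8.2 = 36.49 kPa.

36.5 kPa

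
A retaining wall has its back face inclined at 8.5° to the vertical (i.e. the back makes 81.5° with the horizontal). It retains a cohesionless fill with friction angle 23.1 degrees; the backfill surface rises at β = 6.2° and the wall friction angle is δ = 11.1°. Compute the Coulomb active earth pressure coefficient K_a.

K_a = sin²(α+φ) / [sin²α · sin(α−δ) · (1 + √{sin(φ+δ)sin(φ−β) / (sin(α−δ)sin(α+β))})²].
With α = 81.5°, φ = 23.1°, δ = 11.1°, β = 6.2°: K_a = 0.5064.

0.506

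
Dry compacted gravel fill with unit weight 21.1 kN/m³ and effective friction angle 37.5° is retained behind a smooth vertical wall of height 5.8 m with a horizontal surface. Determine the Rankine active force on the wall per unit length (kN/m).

K_a = tan²(45° − φ/2) = 0.2432.
P_a = ½ K_a γ H² = 0.5 × 0.2432 × 21.1 × 5.8² = 86.31 kN/m.

86.3 kN/m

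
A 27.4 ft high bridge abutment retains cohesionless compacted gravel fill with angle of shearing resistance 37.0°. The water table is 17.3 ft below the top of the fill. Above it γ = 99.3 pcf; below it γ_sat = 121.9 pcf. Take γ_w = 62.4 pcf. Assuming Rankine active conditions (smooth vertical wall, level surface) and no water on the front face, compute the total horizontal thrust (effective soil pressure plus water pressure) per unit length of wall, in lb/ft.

K_a = tan²(45° − φ/2) = 0.2486.
γ' = 121.9 − 62.4 = 59.50 pcf. Depth below WT = 10.1 ft.
σ'_h at WT = K_a γ d_w = 427.0 psf; at base = 427.0 + K_a γ' × 10.1 = 576.4 psf.
P₁ (0–17.3 ft) = ½×427.0×17.3 = 3694. P₂ (17.3–27.4 ft) = ½(427.0+576.4)×10.1 = 5067.
P_w = ½ γ_w h₂² = 0.5×62.4×10.1² = 3183. Total = 3694+5067+3183 = 11940 lb/ft.

11900 lb/ft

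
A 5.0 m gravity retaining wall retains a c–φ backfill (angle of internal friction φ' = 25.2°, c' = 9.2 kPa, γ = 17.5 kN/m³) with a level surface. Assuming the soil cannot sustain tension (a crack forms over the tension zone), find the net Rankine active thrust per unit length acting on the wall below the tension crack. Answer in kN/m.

K_a = 0.4027; √K_a = 0.6346.
Tension-crack depth z_c = 2c/(γ√K_a) = 2×9.2/(17.5×0.6346) = 1.657 m.
σ_a at base = K_a γ H − 2c√K_a = 0.4027×17.5×5.0 − 2×9.2×0.6346 = 23.56 kPa.
P_a = ½ × 23.56 × (H − z_c) = 0.5×23.56×3.343 = 39.39 kN/m.

39.4 kN/m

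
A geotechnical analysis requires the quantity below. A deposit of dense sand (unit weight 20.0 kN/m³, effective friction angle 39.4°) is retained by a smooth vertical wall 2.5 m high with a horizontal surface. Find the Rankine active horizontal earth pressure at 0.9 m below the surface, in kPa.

K_a = (1 − sin φ)/(1 + sin φ) = 0.2234.
σ_h = K_a γ z = 0.2234 × 20.0 × 0.9 = 4.022 kPa.

4.02 kPa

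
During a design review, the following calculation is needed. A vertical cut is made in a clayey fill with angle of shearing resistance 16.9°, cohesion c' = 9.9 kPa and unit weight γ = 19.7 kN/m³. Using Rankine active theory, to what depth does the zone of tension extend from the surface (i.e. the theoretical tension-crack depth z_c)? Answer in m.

K_a = tan²(45° − 16.9°/2) = 0.5495; √K_a = 0.7413.
The active pressure is zero where K_a γ z = 2c√K_a, so z_c = 2c/(γ√K_a) = 2×9.9/(19.7×0.7413) = 1.356 m.

1.36 m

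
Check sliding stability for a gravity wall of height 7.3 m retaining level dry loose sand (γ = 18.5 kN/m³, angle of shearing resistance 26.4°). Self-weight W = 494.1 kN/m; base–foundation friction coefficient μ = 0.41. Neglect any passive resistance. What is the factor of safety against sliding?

1.07

K_a = tan²(45° − 26.4°/2) = 0.3844.
P_a = ½K_aγH² = 0.5×0.3844×18.5×7.3² = 189.5 kN/m, acting at H/3 = 2.433 m above the base.
FS_sliding = μW / P_a = 0.41×494.1 / 189.5 = 1.069.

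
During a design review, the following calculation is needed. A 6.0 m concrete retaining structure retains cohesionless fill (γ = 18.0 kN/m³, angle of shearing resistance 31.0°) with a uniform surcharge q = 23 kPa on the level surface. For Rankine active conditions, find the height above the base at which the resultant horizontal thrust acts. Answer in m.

2.30 m

K_a = 0.3201.
Triangular part P₁ = ½K_aγH² = 103.7 at H/3 = 2.000 m; rectangular part P₂ = K_a q H = 44.17 at H/2 = 3.000 m.
ȳ = (P₁·2.000 + P₂·3.000)/(P₁+P₂) = 2.299 m.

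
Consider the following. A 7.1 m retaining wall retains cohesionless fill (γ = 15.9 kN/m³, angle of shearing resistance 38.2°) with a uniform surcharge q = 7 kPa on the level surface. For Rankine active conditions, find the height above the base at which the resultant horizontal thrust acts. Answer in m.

K_a = 0.2358.
Triangular part P₁ = ½K_aγH² = 94.49 at H/3 = 2.367 m; rectangular part P₂ = K_a q H = 11.72 at H/2 = 3.550 m.
ȳ = (P₁·2.367 + P₂·3.550)/(P₁+P₂) = 2.497 m.

2.50 m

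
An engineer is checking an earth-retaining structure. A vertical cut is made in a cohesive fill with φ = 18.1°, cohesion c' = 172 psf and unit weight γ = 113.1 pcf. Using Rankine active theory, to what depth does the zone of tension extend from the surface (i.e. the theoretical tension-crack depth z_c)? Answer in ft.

K_a = tan²(45° − 18.1°/2) = 0.5259; √K_a = 0.7252.
The active pressure is zero where K_a γ z = 2c√K_a, so z_c = 2c/(γ√K_a) = 2×172/(113.1×0.7252) = 4.194 ft.

4.19 ft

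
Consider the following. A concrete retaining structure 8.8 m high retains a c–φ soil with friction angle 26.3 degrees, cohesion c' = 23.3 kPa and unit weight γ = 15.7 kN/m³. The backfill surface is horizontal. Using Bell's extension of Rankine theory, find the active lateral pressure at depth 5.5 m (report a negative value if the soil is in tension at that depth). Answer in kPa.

K_a = (1 − sin φ)/(1 + sin φ) = 0.3859.
σ_a = K_a γ z − 2c√K_a = 0.3859×15.7×5.5 − 2×23.3×0.6212 = 4.376 kPa.

4.38 kPa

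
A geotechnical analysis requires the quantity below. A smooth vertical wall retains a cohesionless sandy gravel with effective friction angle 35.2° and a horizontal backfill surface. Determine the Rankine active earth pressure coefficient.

K_a = (1 − sin φ)/(1 + sin φ) = (1 − sin 35.2°)/(1 + sin 35.2°) = 0.2687.

0.269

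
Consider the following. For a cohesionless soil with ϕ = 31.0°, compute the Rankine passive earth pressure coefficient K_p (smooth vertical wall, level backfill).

3.12

K_p = (1 + sin φ)/(1 − sin φ) = tan²(45° + 31.0°/2) = 3.124.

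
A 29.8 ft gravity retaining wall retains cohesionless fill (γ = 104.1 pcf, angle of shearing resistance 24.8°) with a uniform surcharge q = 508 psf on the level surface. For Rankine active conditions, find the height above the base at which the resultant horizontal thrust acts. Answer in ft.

11.2 ft

K_a = 0.4090.
Triangular part P₁ = ½K_aγH² = 18900 at H/3 = 9.933 ft; rectangular part P₂ = K_a q H = 6192 at H/2 = 14.90 ft.
ȳ = (P₁·9.933 + P₂·14.90)/(P₁+P₂) = 11.16 ft.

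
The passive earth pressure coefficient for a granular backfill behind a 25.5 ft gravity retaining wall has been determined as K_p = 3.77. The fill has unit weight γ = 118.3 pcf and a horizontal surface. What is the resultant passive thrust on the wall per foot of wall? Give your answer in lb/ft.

P = ½ K_p γ H² = 0.5 × 3.77 × 118.3 × 25.5² = 145000 lb/ft.

145000 lb/ft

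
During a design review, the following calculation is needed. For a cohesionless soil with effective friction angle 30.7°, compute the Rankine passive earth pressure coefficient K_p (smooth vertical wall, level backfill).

K_p = (1 + sin φ)/(1 − sin φ) = tan²(45° + 30.7°/2) = 3.086.

3.09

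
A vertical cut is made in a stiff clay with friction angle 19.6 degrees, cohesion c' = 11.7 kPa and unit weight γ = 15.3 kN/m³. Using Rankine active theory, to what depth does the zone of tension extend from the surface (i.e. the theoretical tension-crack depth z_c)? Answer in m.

2.17 m

K_a = tan²(45° − 19.6°/2) = 0.4976; √K_a = 0.7054.
The active pressure is zero where K_a γ z = 2c√K_a, so z_c = 2c/(γ√K_a) = 2×11.7/(15.3×0.7054) = 2.168 m.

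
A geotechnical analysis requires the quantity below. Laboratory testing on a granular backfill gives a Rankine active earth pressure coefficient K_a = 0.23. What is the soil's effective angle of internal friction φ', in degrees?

K_a = tan²(45° − φ/2) ⇒ 45° − φ/2 = arctan(√0.23) = 25.62°.
φ = 2(45° − 25.62°) = 38.76°.

38.8°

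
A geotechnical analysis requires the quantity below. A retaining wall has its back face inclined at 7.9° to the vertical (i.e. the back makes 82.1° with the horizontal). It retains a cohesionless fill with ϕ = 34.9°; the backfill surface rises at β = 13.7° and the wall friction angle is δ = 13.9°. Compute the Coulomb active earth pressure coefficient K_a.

0.366

K_a = sin²(α+φ) / [sin²α · sin(α−δ) · (1 + √{sin(φ+δ)sin(φ−β) / (sin(α−δ)sin(α+β))})²].
With α = 82.1°, φ = 34.9°, δ = 13.9°, β = 13.7°: K_a = 0.3662.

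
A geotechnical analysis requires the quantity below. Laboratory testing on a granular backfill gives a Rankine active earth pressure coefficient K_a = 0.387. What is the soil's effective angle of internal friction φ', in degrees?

26.2°

K_a = tan²(45° − φ/2) ⇒ 45° − φ/2 = arctan(√0.387) = 31.89°.
φ = 2(45° − 31.89°) = 26.23°.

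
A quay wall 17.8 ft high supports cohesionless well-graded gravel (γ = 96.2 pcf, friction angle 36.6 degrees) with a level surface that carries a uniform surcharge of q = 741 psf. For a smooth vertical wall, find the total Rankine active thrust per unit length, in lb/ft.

7190 lb/ft

K_a = tan²(45° − φ/2) = 0.2530.
Soil triangle: ½ K_a γ H² = 0.5×0.2530×96.2×17.8² = 3855 lb/ft.
Surcharge rectangle: K_a q H = 0.2530×741×17.8 = 3336 lb/ft.
Total = 3855 + 3336 = 7191 lb/ft.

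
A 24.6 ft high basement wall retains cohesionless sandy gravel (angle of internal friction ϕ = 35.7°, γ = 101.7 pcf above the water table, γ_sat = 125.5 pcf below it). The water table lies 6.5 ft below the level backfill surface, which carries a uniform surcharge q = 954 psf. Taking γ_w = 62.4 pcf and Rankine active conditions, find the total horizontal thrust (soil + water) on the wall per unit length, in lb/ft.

22800 lb/ft

K_a = tan²(45° − φ/2) = 0.2630.
γ' = 125.5 − 62.4 = 63.10 pcf. h₂ = H − d_w = 18.1 ft.
σ'_h: at surface K_a·q = 250.9; at WT K_a(q+γd_w) = 424.7; at base K_a(q+γd_w+γ'h₂) = 725.1 psf.
P₁ = ½(250.9+424.7)×6.5 = 2196; P₂ = ½(424.7+725.1)×18.1 = 10410; P_w = ½γ_w h₂² = 10220.
Total = 2196+10410+10220 = 22820 lb/ft.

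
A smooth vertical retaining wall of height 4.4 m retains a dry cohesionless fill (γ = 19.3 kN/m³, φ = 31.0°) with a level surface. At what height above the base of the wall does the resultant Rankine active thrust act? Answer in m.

1.47 m

K_a = 0.3201.
The pressure distribution is triangular, so the resultant acts at H/3 above the base = 4.4/3 = 1.467 m.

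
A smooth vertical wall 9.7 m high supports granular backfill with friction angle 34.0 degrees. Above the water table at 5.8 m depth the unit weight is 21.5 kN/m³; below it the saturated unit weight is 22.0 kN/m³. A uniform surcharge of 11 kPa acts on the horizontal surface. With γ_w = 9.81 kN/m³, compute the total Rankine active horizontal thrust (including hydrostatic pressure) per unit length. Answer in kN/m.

K_a = tan²(45° − φ/2) = 0.2827.
γ' = 22.0 − 9.81 = 12.19 kN/m³. h₂ = H − d_w = 3.9 m.
σ'_h: at surface K_a·q = 3.110; at WT K_a(q+γd_w) = 38.36; at base K_a(q+γd_w+γ'h₂) = 51.80 kPa.
P₁ = ½(3.110+38.36)×5.8 = 120.3; P₂ = ½(38.36+51.80)×3.9 = 175.8; P_w = ½γ_w h₂² = 74.61.
Total = 120.3+175.8+74.61 = 370.7 kN/m.

371 kN/m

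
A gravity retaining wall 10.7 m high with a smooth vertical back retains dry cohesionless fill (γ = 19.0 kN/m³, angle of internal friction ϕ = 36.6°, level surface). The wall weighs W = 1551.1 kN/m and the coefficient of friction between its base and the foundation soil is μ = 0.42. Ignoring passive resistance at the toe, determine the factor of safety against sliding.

K_a = tan²(45° − 36.6°/2) = 0.2530.
P_a = ½K_aγH² = 0.5×0.2530×19.0×10.7² = 275.1 kN/m, acting at H/3 = 3.567 m above the base.
FS_sliding = μW / P_a = 0.42×1551.1 / 275.1 = 2.368.

2.37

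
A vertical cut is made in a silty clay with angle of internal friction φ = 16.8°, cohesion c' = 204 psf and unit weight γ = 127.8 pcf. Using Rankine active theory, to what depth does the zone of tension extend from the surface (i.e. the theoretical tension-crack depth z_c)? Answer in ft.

4.30 ft

K_a = tan²(45° − 16.8°/2) = 0.5516; √K_a = 0.7427.
The active pressure is zero where K_a γ z = 2c√K_a, so z_c = 2c/(γ√K_a) = 2×204/(127.8×0.7427) = 4.299 ft.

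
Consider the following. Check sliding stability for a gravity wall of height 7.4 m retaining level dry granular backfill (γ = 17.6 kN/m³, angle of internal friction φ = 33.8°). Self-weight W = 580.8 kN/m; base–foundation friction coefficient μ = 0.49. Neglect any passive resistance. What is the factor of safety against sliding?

2.07

K_a = tan²(45° − 33.8°/2) = 0.2851.
P_a = ½K_aγH² = 0.5×0.2851×17.6×7.4² = 137.4 kN/m, acting at H/3 = 2.467 m above the base.
FS_sliding = μW / P_a = 0.49×580.8 / 137.4 = 2.071.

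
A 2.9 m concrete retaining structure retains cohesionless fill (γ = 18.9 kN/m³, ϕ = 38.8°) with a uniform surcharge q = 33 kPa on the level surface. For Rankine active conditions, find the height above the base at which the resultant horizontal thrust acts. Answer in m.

1.23 m

K_a = 0.2296.
Triangular part P₁ = ½K_aγH² = 18.24 at H/3 = 0.9667 m; rectangular part P₂ = K_a q H = 21.97 at H/2 = 1.450 m.
ȳ = (P₁·0.9667 + P₂·1.450)/(P₁+P₂) = 1.231 m.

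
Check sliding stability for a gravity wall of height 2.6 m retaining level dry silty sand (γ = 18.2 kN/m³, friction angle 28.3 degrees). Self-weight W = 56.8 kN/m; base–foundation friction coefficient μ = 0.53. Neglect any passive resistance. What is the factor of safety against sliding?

K_a = tan²(45° − 28.3°/2) = 0.3568.
P_a = ½K_aγH² = 0.5×0.3568×18.2×2.6² = 21.95 kN/m, acting at H/3 = 0.8667 m above the base.
FS_sliding = μW / P_a = 0.53×56.8 / 21.95 = 1.372.

1.37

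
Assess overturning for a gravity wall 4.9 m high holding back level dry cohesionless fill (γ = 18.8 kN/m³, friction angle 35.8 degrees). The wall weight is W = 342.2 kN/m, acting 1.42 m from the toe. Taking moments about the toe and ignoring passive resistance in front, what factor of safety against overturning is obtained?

5.03

K_a = tan²(45° − 35.8°/2) = 0.2619.
P_a = ½K_aγH² = 0.5×0.2619×18.8×4.9² = 59.10 kN/m, acting at H/3 = 1.633 m above the base.
Overturning moment M_o = P_a × H/3 = 59.10 × 1.633 = 96.53.
Resisting moment M_r = W × 1.42 = 342.2 × 1.42 = 485.9.
FS_overturning = M_r/M_o = 485.9/96.53 = 5.034.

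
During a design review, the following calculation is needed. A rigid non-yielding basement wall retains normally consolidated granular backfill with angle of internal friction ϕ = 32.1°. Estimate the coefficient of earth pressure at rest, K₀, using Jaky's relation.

K₀ = 1 − sin φ' = 1 − sin 32.1° = 0.4686.

0.469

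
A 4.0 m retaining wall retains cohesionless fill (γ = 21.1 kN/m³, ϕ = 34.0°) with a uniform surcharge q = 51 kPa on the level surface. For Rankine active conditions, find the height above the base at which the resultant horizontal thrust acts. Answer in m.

K_a = 0.2827.
Triangular part P₁ = ½K_aγH² = 47.72 at H/3 = 1.333 m; rectangular part P₂ = K_a q H = 57.67 at H/2 = 2.000 m.
ȳ = (P₁·1.333 + P₂·2.000)/(P₁+P₂) = 1.698 m.

1.70 m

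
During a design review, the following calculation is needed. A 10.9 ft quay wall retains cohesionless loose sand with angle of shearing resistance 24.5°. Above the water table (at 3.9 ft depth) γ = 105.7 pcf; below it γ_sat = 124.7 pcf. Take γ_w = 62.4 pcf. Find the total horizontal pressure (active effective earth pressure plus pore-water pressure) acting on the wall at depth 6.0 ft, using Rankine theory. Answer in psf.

K_a = (1 − sin φ)/(1 + sin φ) = 0.4137.
γ' = 124.7 − 62.4 = 62.30 pcf.
Effective vertical stress at 6.0 ft: σ'_v = 105.7×3.9 + 62.30×2.10 = 543.1 psf.
σ'_h = K_a σ'_v = 0.4137 × 543.1 = 224.7 psf; u = γ_w × 2.10 = 131.0 psf.
Total σ_h = 224.7 + 131.0 = 355.7 psf.

356 psf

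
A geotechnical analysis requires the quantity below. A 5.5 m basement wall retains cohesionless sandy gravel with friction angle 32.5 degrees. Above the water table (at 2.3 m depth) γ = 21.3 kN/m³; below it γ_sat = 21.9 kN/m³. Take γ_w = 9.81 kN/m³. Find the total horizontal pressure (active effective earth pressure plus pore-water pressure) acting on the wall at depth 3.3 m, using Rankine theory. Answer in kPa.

28.2 kPa

K_a = (1 − sin φ)/(1 + sin φ) = 0.3010.
γ' = 21.9 − 9.81 = 12.09 kN/m³.
Effective vertical stress at 3.3 m: σ'_v = 21.3×2.3 + 12.09×1.00 = 61.08 kPa.
σ'_h = K_a σ'_v = 0.3010 × 61.08 = 18.38 kPa; u = γ_w × 1.00 = 9.810 kPa.
Total σ_h = 18.38 + 9.810 = 28.19 kPa.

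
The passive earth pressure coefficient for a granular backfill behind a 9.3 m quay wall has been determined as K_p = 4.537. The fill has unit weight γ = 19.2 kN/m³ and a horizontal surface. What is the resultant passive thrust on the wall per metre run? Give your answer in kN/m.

P = ½ K_p γ H² = 0.5 × 4.537 × 19.2 × 9.3² = 3767 kN/m.

3770 kN/m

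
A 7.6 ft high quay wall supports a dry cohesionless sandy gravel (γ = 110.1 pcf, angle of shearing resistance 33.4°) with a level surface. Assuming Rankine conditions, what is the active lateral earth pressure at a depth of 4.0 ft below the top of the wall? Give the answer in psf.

K_a = (1 − sin φ)/(1 + sin φ) = 0.2899.
σ_h = K_a γ z = 0.2899 × 110.1 × 4.0 = 127.7 psf.

128 psf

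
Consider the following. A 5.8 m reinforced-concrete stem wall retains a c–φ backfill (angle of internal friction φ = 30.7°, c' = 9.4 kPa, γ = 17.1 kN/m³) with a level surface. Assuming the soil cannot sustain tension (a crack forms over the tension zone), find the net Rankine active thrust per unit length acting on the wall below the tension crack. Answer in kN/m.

41.5 kN/m

K_a = 0.3240; √K_a = 0.5692.
Tension-crack depth z_c = 2c/(γ√K_a) = 2×9.4/(17.1×0.5692) = 1.931 m.
σ_a at base = K_a γ H − 2c√K_a = 0.3240×17.1×5.8 − 2×9.4×0.5692 = 21.44 kPa.
P_a = ½ × 21.44 × (H − z_c) = 0.5×21.44×3.869 = 41.46 kN/m.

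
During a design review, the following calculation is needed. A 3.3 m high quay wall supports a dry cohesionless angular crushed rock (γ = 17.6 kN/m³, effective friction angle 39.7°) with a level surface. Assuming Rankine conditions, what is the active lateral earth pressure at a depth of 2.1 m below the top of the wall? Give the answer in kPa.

8.15 kPa

K_a = (1 − sin φ)/(1 + sin φ) = 0.2204.
σ_h = K_a γ z = 0.2204 × 17.6 × 2.1 = 8.147 kPa.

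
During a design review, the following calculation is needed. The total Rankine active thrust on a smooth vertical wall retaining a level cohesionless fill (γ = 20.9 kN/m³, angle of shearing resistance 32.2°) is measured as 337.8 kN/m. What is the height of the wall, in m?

10.3 m

K_a = 0.3047. P_a = ½ K_a γ H² ⇒ H = √(2P_a/(K_a γ)).
H = √(2×337.8/(0.3047×20.9)) = 10.30 m.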